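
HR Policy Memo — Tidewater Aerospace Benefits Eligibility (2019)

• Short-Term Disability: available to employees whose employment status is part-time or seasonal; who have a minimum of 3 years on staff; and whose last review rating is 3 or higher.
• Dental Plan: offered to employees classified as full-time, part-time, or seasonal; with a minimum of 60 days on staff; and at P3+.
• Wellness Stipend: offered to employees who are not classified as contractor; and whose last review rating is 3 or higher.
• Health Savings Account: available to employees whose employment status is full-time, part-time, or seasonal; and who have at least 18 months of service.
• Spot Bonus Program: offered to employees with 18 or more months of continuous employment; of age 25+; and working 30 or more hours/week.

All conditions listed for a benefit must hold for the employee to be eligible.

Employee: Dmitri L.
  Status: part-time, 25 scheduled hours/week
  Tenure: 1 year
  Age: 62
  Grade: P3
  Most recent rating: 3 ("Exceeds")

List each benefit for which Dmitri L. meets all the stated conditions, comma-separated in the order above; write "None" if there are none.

Dental Plan, Wellness Stipend

Short-Term Disability — status part-time ✓; service 1 year < 3 years ✗ → not eligible.
Dental Plan — status part-time ✓; service 1 year ≥ 60 days ✓; grade P3 ≥ P3 ✓ → eligible.
Wellness Stipend — status part-time ✓ (not excluded); rating 3 ≥ 3 ✓ → eligible.
Health Savings Account — status part-time ✓; service 1 year < 18 months (≈540 days) ✗ → not eligible.
Spot Bonus Program — service 1 year < 18 months (≈540 days) ✗ → not eligible.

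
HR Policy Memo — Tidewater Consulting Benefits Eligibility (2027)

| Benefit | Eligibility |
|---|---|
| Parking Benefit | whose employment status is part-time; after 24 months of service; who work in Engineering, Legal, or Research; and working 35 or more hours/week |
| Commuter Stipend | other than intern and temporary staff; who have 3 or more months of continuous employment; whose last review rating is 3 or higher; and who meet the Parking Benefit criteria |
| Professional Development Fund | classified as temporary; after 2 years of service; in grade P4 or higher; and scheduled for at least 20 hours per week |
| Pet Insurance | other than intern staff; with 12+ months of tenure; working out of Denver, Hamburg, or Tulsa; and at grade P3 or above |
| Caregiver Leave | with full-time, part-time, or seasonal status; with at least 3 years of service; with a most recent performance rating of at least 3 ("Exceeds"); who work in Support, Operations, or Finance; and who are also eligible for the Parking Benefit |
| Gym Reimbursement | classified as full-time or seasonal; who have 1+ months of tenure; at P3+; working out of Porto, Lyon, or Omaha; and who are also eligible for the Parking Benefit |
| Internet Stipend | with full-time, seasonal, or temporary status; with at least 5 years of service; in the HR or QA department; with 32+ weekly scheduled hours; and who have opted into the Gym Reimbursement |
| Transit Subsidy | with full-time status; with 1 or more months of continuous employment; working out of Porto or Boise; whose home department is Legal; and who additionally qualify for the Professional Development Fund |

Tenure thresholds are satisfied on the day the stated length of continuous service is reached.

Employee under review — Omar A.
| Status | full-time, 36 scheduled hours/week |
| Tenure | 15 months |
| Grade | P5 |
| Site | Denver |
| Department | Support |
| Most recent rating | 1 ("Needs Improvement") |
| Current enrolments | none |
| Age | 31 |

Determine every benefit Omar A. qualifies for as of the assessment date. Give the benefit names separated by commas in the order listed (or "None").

Pet Insurance

Parking Benefit — status full-time ✗ (requires part-time) → not eligible.
Commuter Stipend — status full-time ✓ (not excluded); service 15 months ≥ 3 months ✓; rating 1 < 3 ✗ → not eligible.
Professional Development Fund — status full-time ✗ (requires temporary) → not eligible.
Pet Insurance — status full-time ✓ (not excluded); service 15 months ≥ 12 months ✓; site Denver ✓; grade P5 ≥ P3 ✓ → eligible.
Caregiver Leave — status full-time ✓; service 15 months < 3 years (≈1095 days) ✗ → not eligible.
Gym Reimbursement — status full-time ✓; service 15 months ≥ 1 month ✓; grade P5 ≥ P3 ✓; site Denver ✗ (not Porto, Lyon, or Omaha) → not eligible.
Internet Stipend — status full-time ✓; service 15 months < 5 years (≈1825 days) ✗ → not eligible.
Transit Subsidy — status full-time ✓; service 15 months ≥ 1 month ✓; site Denver ✗ (not Porto or Boise) → not eligible.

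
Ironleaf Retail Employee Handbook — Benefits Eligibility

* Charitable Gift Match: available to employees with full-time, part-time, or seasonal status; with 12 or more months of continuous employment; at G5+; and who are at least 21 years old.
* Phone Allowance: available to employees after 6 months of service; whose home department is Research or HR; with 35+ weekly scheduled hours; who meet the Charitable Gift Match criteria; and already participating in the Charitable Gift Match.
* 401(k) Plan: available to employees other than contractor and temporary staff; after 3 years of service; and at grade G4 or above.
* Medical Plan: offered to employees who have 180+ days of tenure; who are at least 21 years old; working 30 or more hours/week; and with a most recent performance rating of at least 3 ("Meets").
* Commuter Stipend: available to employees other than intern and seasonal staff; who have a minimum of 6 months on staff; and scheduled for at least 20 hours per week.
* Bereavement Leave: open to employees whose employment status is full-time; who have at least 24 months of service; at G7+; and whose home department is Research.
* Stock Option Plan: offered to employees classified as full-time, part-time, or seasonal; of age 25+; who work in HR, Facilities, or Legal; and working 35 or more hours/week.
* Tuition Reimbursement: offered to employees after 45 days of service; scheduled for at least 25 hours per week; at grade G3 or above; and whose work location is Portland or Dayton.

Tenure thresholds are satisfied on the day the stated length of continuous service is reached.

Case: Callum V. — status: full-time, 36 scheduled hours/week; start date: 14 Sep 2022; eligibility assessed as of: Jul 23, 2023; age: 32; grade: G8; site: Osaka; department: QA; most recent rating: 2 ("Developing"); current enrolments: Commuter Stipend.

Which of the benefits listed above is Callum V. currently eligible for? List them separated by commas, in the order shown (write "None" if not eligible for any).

Commuter Stipend

Service from 14 Sep 2022 to Jul 23, 2023: 312 days.
Charitable Gift Match — status full-time ✓; service 312 days < 12 months (≈360 days) ✗ → not eligible.
Phone Allowance — service 312 days ≥ 6 months (≈180 days) ✓; dept QA ✗ → not eligible.
401(k) Plan — status full-time ✓ (not excluded); service 312 days < 3 years (≈1095 days) ✗ → not eligible.
Medical Plan — service 312 days ≥ 180 days ✓; age 32 ≥ 21 ✓; 36 hrs/wk ≥ 30 ✓; rating 2 < 3 ✗ → not eligible.
Commuter Stipend — status full-time ✓ (not excluded); service 312 days ≥ 6 months (≈180 days) ✓; 36 hrs/wk ≥ 20 ✓ → eligible.
Bereavement Leave — status full-time ✓; service 312 days < 24 months (≈720 days) ✗ → not eligible.
Stock Option Plan — status full-time ✓; age 32 ≥ 25 ✓; dept QA ✗ → not eligible.
Tuition Reimbursement — service 312 days ≥ 45 days ✓; 36 hrs/wk ≥ 25 ✓; grade G8 ≥ G3 ✓; site Osaka ✗ (not Portland or Dayton) → not eligible.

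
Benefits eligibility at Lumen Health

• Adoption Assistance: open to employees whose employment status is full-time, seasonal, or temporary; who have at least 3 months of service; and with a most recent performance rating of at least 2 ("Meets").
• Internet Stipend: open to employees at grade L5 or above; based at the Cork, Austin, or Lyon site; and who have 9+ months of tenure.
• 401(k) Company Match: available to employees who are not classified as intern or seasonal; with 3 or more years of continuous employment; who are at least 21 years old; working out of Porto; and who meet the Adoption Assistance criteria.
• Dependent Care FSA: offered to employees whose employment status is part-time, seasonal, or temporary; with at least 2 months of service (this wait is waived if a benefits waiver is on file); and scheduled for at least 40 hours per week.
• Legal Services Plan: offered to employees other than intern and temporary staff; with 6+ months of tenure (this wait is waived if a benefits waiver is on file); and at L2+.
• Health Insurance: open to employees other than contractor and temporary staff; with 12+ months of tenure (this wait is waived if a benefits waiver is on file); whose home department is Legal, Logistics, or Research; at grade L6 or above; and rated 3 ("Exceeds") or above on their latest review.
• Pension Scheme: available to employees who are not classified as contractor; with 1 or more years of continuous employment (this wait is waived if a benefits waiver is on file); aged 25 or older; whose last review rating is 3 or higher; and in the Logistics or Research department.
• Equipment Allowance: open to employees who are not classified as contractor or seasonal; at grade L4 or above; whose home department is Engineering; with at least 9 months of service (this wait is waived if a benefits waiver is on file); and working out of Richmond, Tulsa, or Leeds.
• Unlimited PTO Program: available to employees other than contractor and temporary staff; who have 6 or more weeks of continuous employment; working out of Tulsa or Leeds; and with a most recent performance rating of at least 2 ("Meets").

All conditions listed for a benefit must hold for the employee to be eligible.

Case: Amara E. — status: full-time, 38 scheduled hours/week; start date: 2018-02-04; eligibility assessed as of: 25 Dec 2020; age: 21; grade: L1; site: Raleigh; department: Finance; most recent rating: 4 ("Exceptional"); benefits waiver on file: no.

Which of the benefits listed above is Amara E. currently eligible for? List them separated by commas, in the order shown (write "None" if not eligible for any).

Service from 2018-02-04 to 25 Dec 2020: 1055 days.
Adoption Assistance — status full-time ✓; service 1055 days ≥ 3 months (≈90 days) ✓; rating 4 ≥ 2 ✓ → eligible.
Internet Stipend — grade L1 < L5 ✗ → not eligible.
401(k) Company Match — status full-time ✓ (not excluded); service 1055 days < 3 years (≈1095 days) ✗ → not eligible.
Dependent Care FSA — status full-time ✗ (requires part-time, seasonal, or temporary) → not eligible.
Legal Services Plan — status full-time ✓ (not excluded); no waiver, service 1055 days ≥ 6 months (≈180 days) ✓; grade L1 < L2 ✗ → not eligible.
Health Insurance — status full-time ✓ (not excluded); no waiver, service 1055 days ≥ 12 months (≈360 days) ✓; dept Finance ✗ → not eligible.
Pension Scheme — status full-time ✓ (not excluded); no waiver, service 1055 days ≥ 1 year (≈365 days) ✓; age 21 < 25 ✗ → not eligible.
Equipment Allowance — status full-time ✓ (not excluded); grade L1 < L4 ✗ → not eligible.
Unlimited PTO Program — status full-time ✓ (not excluded); service 1055 days ≥ 6 weeks (≈42 days) ✓; site Raleigh ✗ (not Tulsa or Leeds) → not eligible.

Adoption Assistance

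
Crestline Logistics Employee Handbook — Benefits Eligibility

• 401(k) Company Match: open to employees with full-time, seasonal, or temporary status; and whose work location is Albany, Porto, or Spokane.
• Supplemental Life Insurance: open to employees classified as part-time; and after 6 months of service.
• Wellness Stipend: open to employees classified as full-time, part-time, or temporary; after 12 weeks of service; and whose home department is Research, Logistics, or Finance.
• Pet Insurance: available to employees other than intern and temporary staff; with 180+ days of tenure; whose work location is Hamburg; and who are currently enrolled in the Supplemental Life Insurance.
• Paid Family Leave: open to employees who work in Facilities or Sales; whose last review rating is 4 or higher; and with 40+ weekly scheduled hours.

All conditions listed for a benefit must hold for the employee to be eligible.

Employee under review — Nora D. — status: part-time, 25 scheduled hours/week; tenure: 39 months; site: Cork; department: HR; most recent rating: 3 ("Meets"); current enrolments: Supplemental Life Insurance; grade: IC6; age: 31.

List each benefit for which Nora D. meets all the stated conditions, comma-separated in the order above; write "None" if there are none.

401(k) Company Match — status part-time ✗ (requires full-time, seasonal, or temporary) → not eligible.
Supplemental Life Insurance — status part-time ✓; service 39 months ≥ 6 months ✓ → eligible.
Wellness Stipend — status part-time ✓; service 39 months ≥ 12 weeks (≈84 days) ✓; dept HR ✗ → not eligible.
Pet Insurance — status part-time ✓ (not excluded); service 39 months ≥ 180 days ✓; site Cork ✗ (not Hamburg) → not eligible.
Paid Family Leave — dept HR ✗ → not eligible.

Supplemental Life Insurance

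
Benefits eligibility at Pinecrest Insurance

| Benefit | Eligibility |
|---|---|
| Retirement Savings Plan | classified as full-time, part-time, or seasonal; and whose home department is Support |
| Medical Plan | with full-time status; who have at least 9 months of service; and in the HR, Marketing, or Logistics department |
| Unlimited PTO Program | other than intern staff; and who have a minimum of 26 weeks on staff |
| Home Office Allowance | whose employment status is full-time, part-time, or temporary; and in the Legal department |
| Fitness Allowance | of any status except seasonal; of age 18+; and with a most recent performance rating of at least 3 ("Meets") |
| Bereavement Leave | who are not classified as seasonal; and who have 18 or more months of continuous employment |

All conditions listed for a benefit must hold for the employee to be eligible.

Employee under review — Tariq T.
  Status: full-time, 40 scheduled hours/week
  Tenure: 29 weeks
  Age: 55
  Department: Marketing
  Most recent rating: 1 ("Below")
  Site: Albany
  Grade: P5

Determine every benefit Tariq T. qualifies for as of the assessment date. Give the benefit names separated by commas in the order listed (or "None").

Unlimited PTO Program

Retirement Savings Plan — status full-time ✓; dept Marketing ✗ → not eligible.
Medical Plan — status full-time ✓; service 29 weeks < 9 months (≈270 days) ✗ → not eligible.
Unlimited PTO Program — status full-time ✓ (not excluded); service 29 weeks ≥ 26 weeks ✓ → eligible.
Home Office Allowance — status full-time ✓; dept Marketing ✗ → not eligible.
Fitness Allowance — status full-time ✓ (not excluded); age 55 ≥ 18 ✓; rating 1 < 3 ✗ → not eligible.
Bereavement Leave — status full-time ✓ (not excluded); service 29 weeks < 18 months (≈540 days) ✗ → not eligible.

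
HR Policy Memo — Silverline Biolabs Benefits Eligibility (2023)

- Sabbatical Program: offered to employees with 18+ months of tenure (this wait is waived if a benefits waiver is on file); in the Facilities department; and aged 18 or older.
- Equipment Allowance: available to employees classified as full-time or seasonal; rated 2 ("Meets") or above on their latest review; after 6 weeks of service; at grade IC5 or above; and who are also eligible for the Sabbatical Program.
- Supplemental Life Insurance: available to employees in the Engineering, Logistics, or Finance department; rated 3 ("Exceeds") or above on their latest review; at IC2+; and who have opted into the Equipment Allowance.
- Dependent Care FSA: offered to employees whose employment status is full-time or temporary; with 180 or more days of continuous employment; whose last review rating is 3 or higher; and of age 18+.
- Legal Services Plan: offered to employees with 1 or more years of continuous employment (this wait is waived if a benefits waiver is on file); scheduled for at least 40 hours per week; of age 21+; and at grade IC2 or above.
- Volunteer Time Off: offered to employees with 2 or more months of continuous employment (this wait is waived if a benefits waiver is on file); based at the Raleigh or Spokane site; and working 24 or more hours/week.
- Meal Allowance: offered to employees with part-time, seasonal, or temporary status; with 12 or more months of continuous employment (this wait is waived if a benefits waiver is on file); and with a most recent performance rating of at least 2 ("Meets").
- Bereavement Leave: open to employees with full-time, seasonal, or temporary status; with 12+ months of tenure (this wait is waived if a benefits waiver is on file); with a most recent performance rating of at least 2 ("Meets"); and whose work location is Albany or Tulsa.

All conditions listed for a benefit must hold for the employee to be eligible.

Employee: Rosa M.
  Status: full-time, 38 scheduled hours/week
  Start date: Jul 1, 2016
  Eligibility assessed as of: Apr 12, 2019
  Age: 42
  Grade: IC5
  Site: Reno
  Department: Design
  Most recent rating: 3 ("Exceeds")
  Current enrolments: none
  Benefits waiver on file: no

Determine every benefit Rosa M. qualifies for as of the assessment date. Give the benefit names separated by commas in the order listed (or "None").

Service from Jul 1, 2016 to Apr 12, 2019: 1015 days.
Sabbatical Program — no waiver, service 1015 days ≥ 18 months (≈540 days) ✓; dept Design ✗ → not eligible.
Equipment Allowance — status full-time ✓; rating 3 ≥ 2 ✓; service 1015 days ≥ 6 weeks (≈42 days) ✓; grade IC5 ≥ IC5 ✓; not eligible for Sabbatical Program ✗ → not eligible.
Supplemental Life Insurance — dept Design ✗ → not eligible.
Dependent Care FSA — status full-time ✓; service 1015 days ≥ 180 days ✓; rating 3 ≥ 3 ✓; age 42 ≥ 18 ✓ → eligible.
Legal Services Plan — no waiver, service 1015 days ≥ 1 year (≈365 days) ✓; 38 hrs/wk < 40 ✗ → not eligible.
Volunteer Time Off — no waiver, service 1015 days ≥ 2 months (≈60 days) ✓; site Reno ✗ (not Raleigh or Spokane) → not eligible.
Meal Allowance — status full-time ✗ (requires part-time, seasonal, or temporary) → not eligible.
Bereavement Leave — status full-time ✓; no waiver, service 1015 days ≥ 12 months (≈360 days) ✓; rating 3 ≥ 2 ✓; site Reno ✗ (not Albany or Tulsa) → not eligible.

Dependent Care FSA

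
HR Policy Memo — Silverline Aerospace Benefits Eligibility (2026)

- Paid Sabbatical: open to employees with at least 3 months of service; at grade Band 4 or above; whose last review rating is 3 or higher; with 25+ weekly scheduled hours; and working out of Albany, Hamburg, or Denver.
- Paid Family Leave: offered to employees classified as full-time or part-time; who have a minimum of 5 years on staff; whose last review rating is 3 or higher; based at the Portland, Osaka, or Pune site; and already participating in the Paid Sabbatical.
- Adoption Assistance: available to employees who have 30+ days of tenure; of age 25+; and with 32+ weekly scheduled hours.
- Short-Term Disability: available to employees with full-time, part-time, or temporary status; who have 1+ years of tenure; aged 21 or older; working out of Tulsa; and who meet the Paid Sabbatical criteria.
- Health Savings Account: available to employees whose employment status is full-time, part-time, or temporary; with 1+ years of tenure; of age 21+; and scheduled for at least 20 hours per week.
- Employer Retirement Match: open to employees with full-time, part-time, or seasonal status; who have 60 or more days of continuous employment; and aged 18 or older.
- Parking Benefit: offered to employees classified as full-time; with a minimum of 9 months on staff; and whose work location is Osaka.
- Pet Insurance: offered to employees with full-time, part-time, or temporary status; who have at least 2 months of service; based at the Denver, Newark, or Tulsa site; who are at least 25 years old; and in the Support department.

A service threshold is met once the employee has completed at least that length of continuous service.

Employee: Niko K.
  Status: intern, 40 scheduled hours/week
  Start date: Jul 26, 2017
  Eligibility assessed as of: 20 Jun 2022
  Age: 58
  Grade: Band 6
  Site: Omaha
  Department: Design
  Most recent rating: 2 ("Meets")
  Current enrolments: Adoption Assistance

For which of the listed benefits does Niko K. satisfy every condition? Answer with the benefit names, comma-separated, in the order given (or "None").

Service from Jul 26, 2017 to 20 Jun 2022: 1790 days.
Paid Sabbatical — service 1790 days ≥ 3 months (≈90 days) ✓; grade Band 6 ≥ Band 4 ✓; rating 2 < 3 ✗ → not eligible.
Paid Family Leave — status intern ✗ (requires full-time or part-time) → not eligible.
Adoption Assistance — service 1790 days ≥ 30 days ✓; age 58 ≥ 25 ✓; 40 hrs/wk ≥ 32 ✓ → eligible.
Short-Term Disability — status intern ✗ (requires full-time, part-time, or temporary) → not eligible.
Health Savings Account — status intern ✗ (requires full-time, part-time, or temporary) → not eligible.
Employer Retirement Match — status intern ✗ (requires full-time, part-time, or seasonal) → not eligible.
Parking Benefit — status intern ✗ (requires full-time) → not eligible.
Pet Insurance — status intern ✗ (requires full-time, part-time, or temporary) → not eligible.

Adoption Assistance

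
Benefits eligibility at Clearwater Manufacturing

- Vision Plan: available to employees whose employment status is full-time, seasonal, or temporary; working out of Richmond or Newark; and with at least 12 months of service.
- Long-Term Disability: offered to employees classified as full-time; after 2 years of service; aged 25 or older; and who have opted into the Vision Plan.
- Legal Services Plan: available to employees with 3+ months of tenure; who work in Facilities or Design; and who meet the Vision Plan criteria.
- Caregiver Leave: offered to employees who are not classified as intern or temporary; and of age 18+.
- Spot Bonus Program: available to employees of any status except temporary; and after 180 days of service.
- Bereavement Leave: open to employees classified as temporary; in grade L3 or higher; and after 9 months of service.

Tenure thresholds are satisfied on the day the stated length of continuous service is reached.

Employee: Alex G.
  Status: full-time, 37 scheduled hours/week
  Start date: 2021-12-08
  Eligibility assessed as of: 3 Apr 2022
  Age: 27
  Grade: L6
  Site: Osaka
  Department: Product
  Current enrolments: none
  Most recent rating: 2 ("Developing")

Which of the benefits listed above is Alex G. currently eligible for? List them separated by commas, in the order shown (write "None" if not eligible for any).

Caregiver Leave

Service from 2021-12-08 to 3 Apr 2022: 116 days.
Vision Plan — status full-time ✓; site Osaka ✗ (not Richmond or Newark) → not eligible.
Long-Term Disability — status full-time ✓; service 116 days < 2 years (≈730 days) ✗ → not eligible.
Legal Services Plan — service 116 days ≥ 3 months (≈90 days) ✓; dept Product ✗ → not eligible.
Caregiver Leave — status full-time ✓ (not excluded); age 27 ≥ 18 ✓ → eligible.
Spot Bonus Program — status full-time ✓ (not excluded); service 116 days < 180 days ✗ → not eligible.
Bereavement Leave — status full-time ✗ (requires temporary) → not eligible.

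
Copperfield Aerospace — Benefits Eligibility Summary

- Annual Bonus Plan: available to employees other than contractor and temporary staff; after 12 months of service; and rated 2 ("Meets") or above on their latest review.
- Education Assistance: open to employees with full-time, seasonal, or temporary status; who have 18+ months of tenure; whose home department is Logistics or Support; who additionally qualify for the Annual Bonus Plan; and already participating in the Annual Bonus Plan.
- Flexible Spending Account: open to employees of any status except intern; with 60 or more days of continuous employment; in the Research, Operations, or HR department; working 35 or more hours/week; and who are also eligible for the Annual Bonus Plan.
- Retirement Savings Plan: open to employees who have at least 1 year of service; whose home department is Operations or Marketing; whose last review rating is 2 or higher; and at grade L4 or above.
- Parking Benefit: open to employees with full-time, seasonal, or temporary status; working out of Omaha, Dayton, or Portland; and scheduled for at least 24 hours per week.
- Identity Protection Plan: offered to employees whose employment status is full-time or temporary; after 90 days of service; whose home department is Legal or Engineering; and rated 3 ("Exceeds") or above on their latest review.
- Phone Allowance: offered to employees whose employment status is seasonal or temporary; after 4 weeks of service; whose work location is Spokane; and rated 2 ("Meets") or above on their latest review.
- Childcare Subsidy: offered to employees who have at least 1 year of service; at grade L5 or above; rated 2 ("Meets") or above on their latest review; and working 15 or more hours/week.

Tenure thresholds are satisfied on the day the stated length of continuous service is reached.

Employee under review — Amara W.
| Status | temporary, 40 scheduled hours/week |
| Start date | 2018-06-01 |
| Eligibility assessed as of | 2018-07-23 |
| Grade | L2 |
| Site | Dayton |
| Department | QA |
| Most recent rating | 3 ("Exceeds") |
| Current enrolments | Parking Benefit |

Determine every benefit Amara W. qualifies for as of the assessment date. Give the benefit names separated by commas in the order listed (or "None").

Parking Benefit

Service from 2018-06-01 to 2018-07-23: 52 days.
Annual Bonus Plan — status temporary ✗ (excluded) → not eligible.
Education Assistance — status temporary ✓; service 52 days < 18 months (≈540 days) ✗ → not eligible.
Flexible Spending Account — status temporary ✓ (not excluded); service 52 days < 60 days ✗ → not eligible.
Retirement Savings Plan — service 52 days < 1 year (≈365 days) ✗ → not eligible.
Parking Benefit — status temporary ✓; site Dayton ✓; 40 hrs/wk ≥ 24 ✓ → eligible.
Identity Protection Plan — status temporary ✓; service 52 days < 90 days ✗ → not eligible.
Phone Allowance — status temporary ✓; service 52 days ≥ 4 weeks (≈28 days) ✓; site Dayton ✗ (not Spokane) → not eligible.
Childcare Subsidy — service 52 days < 1 year (≈365 days) ✗ → not eligible.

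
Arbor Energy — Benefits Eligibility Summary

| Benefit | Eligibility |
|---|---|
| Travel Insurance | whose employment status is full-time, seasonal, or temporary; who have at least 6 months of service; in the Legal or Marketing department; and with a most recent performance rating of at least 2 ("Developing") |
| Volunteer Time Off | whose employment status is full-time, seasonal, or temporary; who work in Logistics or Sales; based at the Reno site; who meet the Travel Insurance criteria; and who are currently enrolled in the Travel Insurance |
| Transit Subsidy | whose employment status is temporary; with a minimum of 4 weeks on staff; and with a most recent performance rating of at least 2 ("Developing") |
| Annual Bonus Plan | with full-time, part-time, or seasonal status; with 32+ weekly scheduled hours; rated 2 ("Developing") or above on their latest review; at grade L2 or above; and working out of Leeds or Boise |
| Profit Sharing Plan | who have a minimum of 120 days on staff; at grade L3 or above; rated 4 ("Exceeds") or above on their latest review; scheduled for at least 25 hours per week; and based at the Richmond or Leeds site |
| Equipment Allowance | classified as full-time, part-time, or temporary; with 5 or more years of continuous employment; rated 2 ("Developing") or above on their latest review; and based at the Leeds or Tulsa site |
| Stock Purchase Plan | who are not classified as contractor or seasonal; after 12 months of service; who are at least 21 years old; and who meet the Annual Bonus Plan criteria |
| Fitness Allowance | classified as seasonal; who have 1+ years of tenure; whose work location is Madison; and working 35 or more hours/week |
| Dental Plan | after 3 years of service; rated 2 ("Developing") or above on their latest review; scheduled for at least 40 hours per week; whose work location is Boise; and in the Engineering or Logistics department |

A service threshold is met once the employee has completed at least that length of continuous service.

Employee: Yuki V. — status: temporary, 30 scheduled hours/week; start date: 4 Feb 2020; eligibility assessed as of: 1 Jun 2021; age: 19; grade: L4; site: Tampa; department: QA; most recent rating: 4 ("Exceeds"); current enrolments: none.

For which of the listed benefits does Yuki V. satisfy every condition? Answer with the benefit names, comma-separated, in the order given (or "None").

Service from 4 Feb 2020 to 1 Jun 2021: 483 days.
Travel Insurance — status temporary ✓; service 483 days ≥ 6 months (≈180 days) ✓; dept QA ✗ → not eligible.
Volunteer Time Off — status temporary ✓; dept QA ✗ → not eligible.
Transit Subsidy — status temporary ✓; service 483 days ≥ 4 weeks (≈28 days) ✓; rating 4 ≥ 2 ✓ → eligible.
Annual Bonus Plan — status temporary ✗ (requires full-time, part-time, or seasonal) → not eligible.
Profit Sharing Plan — service 483 days ≥ 120 days ✓; grade L4 ≥ L3 ✓; rating 4 ≥ 4 ✓; 30 hrs/wk ≥ 25 ✓; site Tampa ✗ (not Richmond or Leeds) → not eligible.
Equipment Allowance — status temporary ✓; service 483 days < 5 years (≈1825 days) ✗ → not eligible.
Stock Purchase Plan — status temporary ✓ (not excluded); service 483 days ≥ 12 months (≈360 days) ✓; age 19 < 21 ✗ → not eligible.
Fitness Allowance — status temporary ✗ (requires seasonal) → not eligible.
Dental Plan — service 483 days < 3 years (≈1095 days) ✗ → not eligible.

Transit Subsidy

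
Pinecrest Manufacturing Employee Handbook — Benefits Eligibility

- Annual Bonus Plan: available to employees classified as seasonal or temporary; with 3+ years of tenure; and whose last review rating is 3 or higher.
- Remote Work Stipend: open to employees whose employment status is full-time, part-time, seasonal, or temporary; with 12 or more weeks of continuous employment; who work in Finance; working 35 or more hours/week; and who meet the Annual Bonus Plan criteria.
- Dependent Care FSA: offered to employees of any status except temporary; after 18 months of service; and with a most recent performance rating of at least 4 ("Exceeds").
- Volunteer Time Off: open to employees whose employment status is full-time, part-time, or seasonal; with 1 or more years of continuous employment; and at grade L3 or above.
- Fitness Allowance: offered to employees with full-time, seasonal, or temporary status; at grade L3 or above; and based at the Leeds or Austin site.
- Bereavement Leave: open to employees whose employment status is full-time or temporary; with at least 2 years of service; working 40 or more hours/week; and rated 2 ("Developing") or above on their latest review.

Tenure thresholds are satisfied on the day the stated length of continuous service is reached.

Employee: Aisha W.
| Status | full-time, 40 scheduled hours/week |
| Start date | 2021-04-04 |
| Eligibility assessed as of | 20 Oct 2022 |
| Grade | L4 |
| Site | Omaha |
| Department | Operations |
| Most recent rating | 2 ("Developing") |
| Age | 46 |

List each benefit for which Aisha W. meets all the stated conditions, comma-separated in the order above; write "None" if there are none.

Service from 2021-04-04 to 20 Oct 2022: 564 days.
Annual Bonus Plan — status full-time ✗ (requires seasonal or temporary) → not eligible.
Remote Work Stipend — status full-time ✓; service 564 days ≥ 12 weeks (≈84 days) ✓; dept Operations ✗ → not eligible.
Dependent Care FSA — status full-time ✓ (not excluded); service 564 days ≥ 18 months (≈540 days) ✓; rating 2 < 4 ✗ → not eligible.
Volunteer Time Off — status full-time ✓; service 564 days ≥ 1 year (≈365 days) ✓; grade L4 ≥ L3 ✓ → eligible.
Fitness Allowance — status full-time ✓; grade L4 ≥ L3 ✓; site Omaha ✗ (not Leeds or Austin) → not eligible.
Bereavement Leave — status full-time ✓; service 564 days < 2 years (≈730 days) ✗ → not eligible.

Volunteer Time Off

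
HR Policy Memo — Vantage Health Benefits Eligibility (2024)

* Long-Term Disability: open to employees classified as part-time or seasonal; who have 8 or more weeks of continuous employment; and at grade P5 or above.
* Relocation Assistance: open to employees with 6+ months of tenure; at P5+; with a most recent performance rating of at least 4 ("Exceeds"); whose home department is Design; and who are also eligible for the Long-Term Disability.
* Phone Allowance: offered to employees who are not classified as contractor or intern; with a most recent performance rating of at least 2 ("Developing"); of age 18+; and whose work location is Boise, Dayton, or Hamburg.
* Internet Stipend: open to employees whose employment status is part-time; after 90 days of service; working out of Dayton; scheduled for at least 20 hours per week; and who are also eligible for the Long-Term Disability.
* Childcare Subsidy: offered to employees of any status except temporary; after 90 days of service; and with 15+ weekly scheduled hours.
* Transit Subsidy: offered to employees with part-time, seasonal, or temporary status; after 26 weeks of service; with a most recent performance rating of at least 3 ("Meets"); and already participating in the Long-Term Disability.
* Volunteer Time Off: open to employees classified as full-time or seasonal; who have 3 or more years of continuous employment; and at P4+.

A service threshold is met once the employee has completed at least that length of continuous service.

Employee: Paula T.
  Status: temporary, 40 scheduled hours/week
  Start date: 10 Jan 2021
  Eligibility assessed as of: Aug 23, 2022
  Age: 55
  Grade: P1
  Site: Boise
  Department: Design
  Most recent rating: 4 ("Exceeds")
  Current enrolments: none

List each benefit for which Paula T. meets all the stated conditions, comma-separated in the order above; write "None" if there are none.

Service from 10 Jan 2021 to Aug 23, 2022: 590 days.
Long-Term Disability — status temporary ✗ (requires part-time or seasonal) → not eligible.
Relocation Assistance — service 590 days ≥ 6 months (≈180 days) ✓; grade P1 < P5 ✗ → not eligible.
Phone Allowance — status temporary ✓ (not excluded); rating 4 ≥ 2 ✓; age 55 ≥ 18 ✓; site Boise ✓ → eligible.
Internet Stipend — status temporary ✗ (requires part-time) → not eligible.
Childcare Subsidy — status temporary ✗ (excluded) → not eligible.
Transit Subsidy — status temporary ✓; service 590 days ≥ 26 weeks (≈182 days) ✓; rating 4 ≥ 3 ✓; not enrolled in Long-Term Disability ✗ → not eligible.
Volunteer Time Off — status temporary ✗ (requires full-time or seasonal) → not eligible.

Phone Allowance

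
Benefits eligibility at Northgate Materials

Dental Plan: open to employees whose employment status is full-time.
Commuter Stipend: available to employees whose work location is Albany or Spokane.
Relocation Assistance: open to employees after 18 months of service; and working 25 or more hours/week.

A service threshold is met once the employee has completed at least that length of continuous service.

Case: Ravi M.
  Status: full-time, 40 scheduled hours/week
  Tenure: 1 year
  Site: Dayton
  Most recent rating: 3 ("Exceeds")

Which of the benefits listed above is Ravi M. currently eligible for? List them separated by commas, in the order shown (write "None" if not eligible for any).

Dental Plan

Dental Plan — status full-time ✓ → eligible.
Commuter Stipend — site Dayton ✗ (not Albany or Spokane) → not eligible.
Relocation Assistance — service 1 year < 18 months (≈540 days) ✗ → not eligible.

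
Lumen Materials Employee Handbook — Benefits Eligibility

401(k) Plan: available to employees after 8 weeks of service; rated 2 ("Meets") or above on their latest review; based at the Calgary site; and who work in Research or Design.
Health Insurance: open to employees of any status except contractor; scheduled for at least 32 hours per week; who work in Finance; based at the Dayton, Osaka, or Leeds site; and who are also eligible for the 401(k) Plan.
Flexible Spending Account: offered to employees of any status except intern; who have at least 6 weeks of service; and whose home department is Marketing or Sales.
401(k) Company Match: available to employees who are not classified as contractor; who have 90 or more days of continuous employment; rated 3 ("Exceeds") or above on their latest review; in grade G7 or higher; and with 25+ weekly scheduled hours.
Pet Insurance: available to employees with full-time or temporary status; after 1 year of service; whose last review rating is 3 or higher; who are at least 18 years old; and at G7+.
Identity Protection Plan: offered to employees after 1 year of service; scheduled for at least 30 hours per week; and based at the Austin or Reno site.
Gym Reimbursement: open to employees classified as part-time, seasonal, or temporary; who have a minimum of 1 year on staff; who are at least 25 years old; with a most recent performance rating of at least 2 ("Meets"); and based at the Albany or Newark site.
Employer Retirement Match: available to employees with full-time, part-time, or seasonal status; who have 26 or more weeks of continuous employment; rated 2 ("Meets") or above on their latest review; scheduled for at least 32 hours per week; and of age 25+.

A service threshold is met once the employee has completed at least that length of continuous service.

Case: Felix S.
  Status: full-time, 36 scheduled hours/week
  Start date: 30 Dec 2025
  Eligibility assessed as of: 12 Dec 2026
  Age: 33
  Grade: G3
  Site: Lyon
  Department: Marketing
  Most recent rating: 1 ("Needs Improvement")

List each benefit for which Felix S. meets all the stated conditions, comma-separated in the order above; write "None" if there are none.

Flexible Spending Account

Service from 30 Dec 2025 to 12 Dec 2026: 347 days.
401(k) Plan — service 347 days ≥ 8 weeks (≈56 days) ✓; rating 1 < 2 ✗ → not eligible.
Health Insurance — status full-time ✓ (not excluded); 36 hrs/wk ≥ 32 ✓; dept Marketing ✗ → not eligible.
Flexible Spending Account — status full-time ✓ (not excluded); service 347 days ≥ 6 weeks (≈42 days) ✓; dept Marketing ✓ → eligible.
401(k) Company Match — status full-time ✓ (not excluded); service 347 days ≥ 90 days ✓; rating 1 < 3 ✗ → not eligible.
Pet Insurance — status full-time ✓; service 347 days < 1 year (≈365 days) ✗ → not eligible.
Identity Protection Plan — service 347 days < 1 year (≈365 days) ✗ → not eligible.
Gym Reimbursement — status full-time ✗ (requires part-time, seasonal, or temporary) → not eligible.
Employer Retirement Match — status full-time ✓; service 347 days ≥ 26 weeks (≈182 days) ✓; rating 1 < 2 ✗ → not eligible.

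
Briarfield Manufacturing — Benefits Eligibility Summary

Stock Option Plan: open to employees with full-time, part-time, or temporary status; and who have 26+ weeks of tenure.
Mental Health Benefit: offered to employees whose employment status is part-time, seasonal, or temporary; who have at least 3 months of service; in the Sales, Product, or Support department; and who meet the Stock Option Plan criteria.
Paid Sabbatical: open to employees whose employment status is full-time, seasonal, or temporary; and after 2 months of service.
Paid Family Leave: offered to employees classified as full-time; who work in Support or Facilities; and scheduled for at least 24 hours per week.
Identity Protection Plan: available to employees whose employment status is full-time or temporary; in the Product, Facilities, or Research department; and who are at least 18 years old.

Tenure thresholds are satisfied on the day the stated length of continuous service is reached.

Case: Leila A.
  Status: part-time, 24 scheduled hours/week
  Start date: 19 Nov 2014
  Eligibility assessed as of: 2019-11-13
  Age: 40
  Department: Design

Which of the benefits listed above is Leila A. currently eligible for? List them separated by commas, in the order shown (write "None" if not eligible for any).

Service from 19 Nov 2014 to 2019-11-13: 1820 days.
Stock Option Plan — status part-time ✓; service 1820 days ≥ 26 weeks (≈182 days) ✓ → eligible.
Mental Health Benefit — status part-time ✓; service 1820 days ≥ 3 months (≈90 days) ✓; dept Design ✗ → not eligible.
Paid Sabbatical — status part-time ✗ (requires full-time, seasonal, or temporary) → not eligible.
Paid Family Leave — status part-time ✗ (requires full-time) → not eligible.
Identity Protection Plan — status part-time ✗ (requires full-time or temporary) → not eligible.

Stock Option Plan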